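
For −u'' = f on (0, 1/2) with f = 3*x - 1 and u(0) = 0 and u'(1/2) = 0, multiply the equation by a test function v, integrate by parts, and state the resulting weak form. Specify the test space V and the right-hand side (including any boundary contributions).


V = {v ∈ H^1(0, 1/2) : v(0) = 0} (test functions vanish at x = 0 where u is specified); weak form: ∫_0^1/2 u'v' dx = ∫_0^1/2 (3*x - 1) v dx for all v ∈ V.

Multiply both sides by a test function v and integrate from 0 to 1/2:
  ∫_0^1/2 −u''(x) v(x) dx = ∫_0^1/2 f(x) v(x) dx.
Integrate the LHS by parts once:
  ∫_0^1/2 −u'' v dx = −[u'(x) v(x)]_0^1/2 + ∫_0^1/2 u'(x) v'(x) dx.
Thus ∫_0^1/2 u'(x) v'(x) dx = ∫_0^1/2 f(x) v(x) dx + [u'(x) v(x)]_0^1/2.
Choose V so that boundary terms are either known or forced to vanish.
Mixed BC: u(0) = 0 (Dirichlet) and u'(1/2) = 0 (Neumann). Define V = {v ∈ H^1(0, 1/2) : v(0) = 0}. Then [u' v]_0^1/2 = u'(1/2)·v(1/2) − u'(0)·0 = 0.
Weak formulation: find u (satisfying any essential BC) such that ∫_0^1/2 u'(x) v'(x) dx = ∫_0^1/2 f v dx for all v ∈ V (Dirichlet at 0 absorbed into V; the Neumann datum at x = 1/2 is zero, so no boundary term remains).
Substituting f(x) = 3*x - 1, the right-hand side is ∫_0^1/2 (3*x - 1) v dx.


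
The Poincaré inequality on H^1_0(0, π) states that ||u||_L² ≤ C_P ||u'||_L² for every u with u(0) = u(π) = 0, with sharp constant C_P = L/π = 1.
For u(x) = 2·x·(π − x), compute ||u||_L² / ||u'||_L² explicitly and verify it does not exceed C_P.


||u||_L² / ||u'||_L² = sqrt(10)*π/10 < C_P = 1.

u(x) = 2·x·(π − x), so u'(x) = -4*x + 2*π.
u(x) = 2·x·(π − x) vanishes at x = 0 and x = π, so u ∈ H^1_0(0, π). Differentiate via the product rule and integrate the resulting polynomials term by term.
  ∫_0^π u² dx = ∫_0^π (4*x^4 - 8*π*x^3 + 4*π^2*x^2) dx. Term by term:
    ∫_0^π 4*x^4 dx = 4*π^5/5;  ∫_0^π -8*π*x^3 dx = -2*π^5;  ∫_0^π 4*π^2*x^2 dx = 4*π^5/3.
  Sum: 4*π^5/5 − 2*π^5 + 4*π^5/3 = 2*π^5/15.
  ∫_0^π (u')² dx = ∫_0^π (16*x^2 - 16*π*x + 4*π^2) dx. Term by term:
    ∫_0^π 16*x^2 dx = 16*π^3/3;  ∫_0^π -16*π*x dx = -8*π^3;  ∫_0^π 4*π^2 dx = 4*π^3.
  Sum: 16*π^3/3 − 8*π^3 + 4*π^3 = 4*π^3/3.
∫_0^π u² dx = 2*π^5/15, so ||u||_L² = sqrt(30)*π^(5/2)/15.
∫_0^π (u')² dx = 4*π^3/3, so ||u'||_L² = 2*sqrt(3)*π^(3/2)/3.
Ratio ||u||_L² / ||u'||_L² = sqrt(10)*π/10.
Sharp Poincaré constant on H^1_0(0, π) is C_P = L/π = 1, achieved by sin(x).
A polynomial bump cannot attain the sharp Poincaré constant (only the first sine eigenfunction does), so the ratio is strictly less than C_P, consistent with ||u||_L² ≤ C_P ||u'||_L².


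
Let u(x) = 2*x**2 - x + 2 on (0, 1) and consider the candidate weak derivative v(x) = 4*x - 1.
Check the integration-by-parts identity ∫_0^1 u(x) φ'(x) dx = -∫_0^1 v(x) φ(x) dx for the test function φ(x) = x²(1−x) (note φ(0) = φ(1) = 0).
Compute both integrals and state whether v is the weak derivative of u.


LHS = -7/60, RHS = -7/60. Yes, v = u' weakly.

u(x) = 2*x**2 - x + 2, classical derivative u'(x) = 4*x - 1.
φ(x) = x²(1−x), so φ'(x) = x*(2 - 3*x).
Note φ(0) = φ(1) = 0, so the boundary term u·φ vanishes.
LHS = ∫_0^1 u(x) φ'(x) dx = ∫_0^1 (-6*x^4 + 7*x^3 - 8*x^2 + 4*x) dx. Term by term:
  ∫_0^1 -6*x^4 dx = -6/5;  ∫_0^1 7*x^3 dx = 7/4;  ∫_0^1 -8*x^2 dx = -8/3;
  ∫_0^1 4*x dx = 2.
Sum: -6/5 + 7/4 − 8/3 + 2 = -7/60.
So LHS = -7/60.
∫_0^1 v(x) φ(x) dx = ∫_0^1 (-4*x^4 + 5*x^3 - x^2) dx. Term by term:
  ∫_0^1 -4*x^4 dx = -4/5;  ∫_0^1 5*x^3 dx = 5/4;  ∫_0^1 -x^2 dx = -1/3.
Sum: -4/5 + 5/4 − 1/3 = 7/60.
So RHS = -∫_0^1 v(x) φ(x) dx = -7/60.
LHS = RHS, so the identity holds for this test φ.
Moreover u is smooth here and v(x) = u'(x) = 4*x - 1 pointwise, so the identity holds for every test function. Hence v is the weak derivative of u.


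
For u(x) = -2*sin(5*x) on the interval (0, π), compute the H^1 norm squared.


||u||_{H^1(0,π)}^2 = 52*π

u'(x) = -10*cos(5*x).
Expand u² and (u')² and integrate term by term on (0, π), using: for integers n ≥ 1, ∫_0^π sin²(nx) dx = ∫_0^π cos²(nx) dx = π/2; for n ≠ n', ∫_0^π sin(nx)sin(n'x) dx = ∫_0^π cos(nx)cos(n'x) dx = 0; and by product-to-sum, ∫_0^π sin(nx)cos(n'x) dx = ½∫_0^π [sin((n+n')x) + sin((n−n')x)] dx, which is 0 when n+n' is even and 2n/(n²−n'²) when n+n' is odd (it need not vanish on (0, π)).
  u² squared terms: (-2)²·∫sin(5x)² dx = 4·π/2 = 2*π.
  So ∫_0^π u² dx = 2*π.
  (u')² squared terms: (-10)²·∫cos(5x)² dx = 100·π/2 = 50*π.
  So ∫_0^π (u')² dx = 50*π.
||u||_{H^1}^2 = (2*π) + (50*π) = 52*π.


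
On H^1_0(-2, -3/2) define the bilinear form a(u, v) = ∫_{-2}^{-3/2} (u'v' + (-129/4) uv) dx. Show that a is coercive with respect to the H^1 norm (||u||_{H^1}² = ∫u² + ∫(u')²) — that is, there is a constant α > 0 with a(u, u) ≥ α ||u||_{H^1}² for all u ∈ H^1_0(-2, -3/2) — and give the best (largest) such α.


α = (-129 + 16*π^2)/(4*(1 + 4*π^2))

Coercivity of a(·,·) on H^1_0(-2, -3/2) means a(u, u) ≥ α ||u||_{H^1}² for every u ∈ H^1_0.
The interval has length L = 1/2, and Poincaré/coercivity depend only on L. Here a(u, u) = ∫(u')² + (-129/4)·∫u².
Here c = -129/4 < 0 with |c| < (π/L)² = 4*π^2, so coercivity still holds. The condition a(u,u) ≥ α||u||_{H^1}² reads (1−α)∫(u')² ≥ (α−c)∫u². Any admissible α is ≤ 1 (rapidly oscillating u have ∫u²/∫(u')² → 0), and α = 1 would force 0 ≥ (1−c)∫u², impossible since c < 1; so 1−α > 0. By the sharp Poincaré inequality on H^1_0 of an interval of length L, ∫(u')² ≥ (π/L)²∫u² with equality for the first sine mode sin(π(x−x₀)/L) (x₀ the left endpoint), so the inequality holds for all u iff (1−α)(π/L)² ≥ α − c, i.e. α ≤ ((π/L)² + c)/((π/L)² + 1) = (1 + c(L/π)²)/(1 + (L/π)²). (Direct route, valid since c ≤ 0: Poincaré gives c∫u² ≥ c(L/π)²∫(u')², so a(u,u) ≥ (1 + c(L/π)²)∫(u')², while ||u||_{H^1}² ≤ (1 + (L/π)²)∫(u')²; dividing yields the same α.) With (π/L)² = 4*π^2 and c = -129/4, the largest admissible constant is α = ((π/L)² + c)/((π/L)² + 1).
Simplifying, α = (-129 + 16*π^2)/(4*(1 + 4*π^2)).


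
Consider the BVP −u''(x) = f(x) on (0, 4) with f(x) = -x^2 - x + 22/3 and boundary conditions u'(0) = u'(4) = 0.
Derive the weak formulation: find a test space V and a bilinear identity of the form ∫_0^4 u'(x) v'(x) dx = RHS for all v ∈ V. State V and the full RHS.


V = H^1(0, 4) (no boundary constraint on v; u is determined up to an additive constant); weak form: ∫_0^4 u'v' dx = ∫_0^4 (-x^2 - x + 22/3) v dx for all v ∈ V.

Multiply both sides by a test function v and integrate from 0 to 4:
  ∫_0^4 −u''(x) v(x) dx = ∫_0^4 f(x) v(x) dx.
Integrate the LHS by parts once:
  ∫_0^4 −u'' v dx = −[u'(x) v(x)]_0^4 + ∫_0^4 u'(x) v'(x) dx.
Thus ∫_0^4 u'(x) v'(x) dx = ∫_0^4 f(x) v(x) dx + [u'(x) v(x)]_0^4.
Choose V so that boundary terms are either known or forced to vanish.
u has homogeneous Neumann: u'(0) = u'(4) = 0. So [u' v]_0^4 = 0·v(4) − 0·v(0) = 0 for any v; take V = H^1(0, 4).
Weak formulation: find u (satisfying any essential BC) such that ∫_0^4 u'(x) v'(x) dx = ∫_0^4 f v dx for all v ∈ V (homogeneous Neumann, so boundary terms vanish).
Substituting f(x) = -x^2 - x + 22/3, the right-hand side is ∫_0^4 (-x^2 - x + 22/3) v dx.
Compatibility check (pure Neumann): taking v ≡ 1 ∈ V gives 0 = ∫_0^4 f dx + (0) − (0), i.e. ∫_0^4 f dx must equal u'(0) − u'(4) = 0. Indeed ∫_0^4 (-x^2 - x + 22/3) dx = 0, so the data are compatible. The solution is then unique only up to an additive constant (fix it e.g. by requiring ∫_0^4 u dx = 0).


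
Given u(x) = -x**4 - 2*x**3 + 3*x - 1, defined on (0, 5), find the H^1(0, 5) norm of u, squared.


||u||_{H^1}^2 = 95368225/126

The H^1 norm (squared) on an interval (0, L) is
  ||u||_{H^1}^2 = ∫_0^L u(x)^2 dx + ∫_0^L u'(x)^2 dx.
Compute u'(x) = -4*x**3 - 6*x**2 + 3.
Then u(x)^2 = x**8 + 4*x**7 + 4*x**6 - 6*x**5 - 10*x**4 + 4*x**3 + 9*x**2 - 6*x + 1 and u'(x)^2 = 16*x**6 + 48*x**5 + 36*x**4 - 24*x**3 - 36*x**2 + 9.
Integrate each monomial from 0 to 5 using ∫_0^5 c·x^n dx = c·5^(n+1)/(n+1):
  ∫_0^5 u(x)^2 dx = ∫_0^5 (x^8 + 4*x^7 + 4*x^6 - 6*x^5 - 10*x^4 + 4*x^3 + 9*x^2 - 6*x + 1) dx. Term by term:
    ∫_0^5 x^8 dx = 1953125/9;  ∫_0^5 4*x^7 dx = 390625/2;  ∫_0^5 4*x^6 dx = 312500/7;
    ∫_0^5 -6*x^5 dx = -15625;  ∫_0^5 -10*x^4 dx = -6250;  ∫_0^5 4*x^3 dx = 625;
    ∫_0^5 9*x^2 dx = 375;  ∫_0^5 -6*x dx = -75;  ∫_0^5 1 dx = 5.
  Sum: 1953125/9 + 390625/2 + 312500/7 − 15625 − 6250 + 625 + 375 − 75 + 5 = 54939055/126.
  ∫_0^5 u'(x)^2 dx = ∫_0^5 (16*x^6 + 48*x^5 + 36*x^4 - 24*x^3 - 36*x^2 + 9) dx. Term by term:
    ∫_0^5 16*x^6 dx = 1250000/7;  ∫_0^5 48*x^5 dx = 125000;  ∫_0^5 36*x^4 dx = 22500;
    ∫_0^5 -24*x^3 dx = -3750;  ∫_0^5 -36*x^2 dx = -1500;  ∫_0^5 9 dx = 45.
  Sum: 1250000/7 + 125000 + 22500 − 3750 − 1500 + 45 = 2246065/7.
Adding: ||u||_{H^1}^2 = 54939055/126 + 2246065/7 = 95368225/126.


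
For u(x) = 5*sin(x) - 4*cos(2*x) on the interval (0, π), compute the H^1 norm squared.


||u||_{H^1(0,π)}^2 = 400/3 + 65*π

u'(x) = 8*sin(2*x) + 5*cos(x).
Expand u² and (u')² and integrate term by term on (0, π), using: for integers n ≥ 1, ∫_0^π sin²(nx) dx = ∫_0^π cos²(nx) dx = π/2; for n ≠ n', ∫_0^π sin(nx)sin(n'x) dx = ∫_0^π cos(nx)cos(n'x) dx = 0; and by product-to-sum, ∫_0^π sin(nx)cos(n'x) dx = ½∫_0^π [sin((n+n')x) + sin((n−n')x)] dx, which is 0 when n+n' is even and 2n/(n²−n'²) when n+n' is odd (it need not vanish on (0, π)).
  u² squared terms: (-4)²·∫cos(2x)² dx = 16·π/2 = 8*π;  (5)²·∫sin(x)² dx = 25·π/2 = 25*π/2.
  u² cross terms: 2·(-4)·(5)·∫cos(2x)·sin(x) dx = -40·(-2/3) = 80/3.
  So ∫_0^π u² dx = 8*π + 25*π/2 + 80/3 = 80/3 + 41*π/2.
  (u')² squared terms: (5)²·∫cos(x)² dx = 25·π/2 = 25*π/2;  (8)²·∫sin(2x)² dx = 64·π/2 = 32*π.
  (u')² cross terms: 2·(5)·(8)·∫cos(x)·sin(2x) dx = 80·(4/3) = 320/3.
  So ∫_0^π (u')² dx = 25*π/2 + 32*π + 320/3 = 320/3 + 89*π/2.
||u||_{H^1}^2 = (80/3 + 41*π/2) + (320/3 + 89*π/2) = 400/3 + 65*π.


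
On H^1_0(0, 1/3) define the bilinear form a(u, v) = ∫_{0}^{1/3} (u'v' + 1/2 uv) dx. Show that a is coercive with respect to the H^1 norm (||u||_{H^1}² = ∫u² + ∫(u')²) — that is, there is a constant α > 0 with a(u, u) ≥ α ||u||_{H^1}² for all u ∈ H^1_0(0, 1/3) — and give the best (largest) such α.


α = (1 + 18*π^2)/(2*(1 + 9*π^2))

Coercivity of a(·,·) on H^1_0(0, 1/3) means a(u, u) ≥ α ||u||_{H^1}² for every u ∈ H^1_0.
The interval has length L = 1/3, and Poincaré/coercivity depend only on L. Here a(u, u) = ∫(u')² + (1/2)·∫u².
Here 0 < c = 1/2 < 1. The condition a(u,u) ≥ α||u||_{H^1}² reads (1−α)∫(u')² ≥ (α−c)∫u². Any admissible α is ≤ 1 (rapidly oscillating u have ∫u²/∫(u')² → 0), and α = 1 would force 0 ≥ (1−c)∫u², impossible since c < 1; so 1−α > 0. By the sharp Poincaré inequality on H^1_0 of an interval of length L, ∫(u')² ≥ (π/L)²∫u² with equality for the first sine mode sin(π(x−x₀)/L) (x₀ the left endpoint), so the inequality holds for all u iff (1−α)(π/L)² ≥ α − c, i.e. α ≤ ((π/L)² + c)/((π/L)² + 1) = (1 + c(L/π)²)/(1 + (L/π)²). With (π/L)² = 9*π^2 and c = 1/2, the largest admissible constant is α = ((π/L)² + c)/((π/L)² + 1).
Simplifying, α = (1 + 18*π^2)/(2*(1 + 9*π^2)).


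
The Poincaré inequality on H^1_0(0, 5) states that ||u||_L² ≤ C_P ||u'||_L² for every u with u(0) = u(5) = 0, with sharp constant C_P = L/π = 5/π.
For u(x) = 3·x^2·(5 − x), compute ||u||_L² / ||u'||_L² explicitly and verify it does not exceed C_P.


||u||_L² / ||u'||_L² = 5*sqrt(14)/14 < C_P = 5/π.

u(x) = 3·x^2·(5 − x), so u'(x) = 3*x*(10 - 3*x).
u(x) = 3·x^2·(5 − x) vanishes at x = 0 and x = 5, so u ∈ H^1_0(0, 5). Differentiate via the product rule and integrate the resulting polynomials term by term.
  ∫_0^5 u² dx = ∫_0^5 (9*x^6 - 90*x^5 + 225*x^4) dx. Term by term:
    ∫_0^5 9*x^6 dx = 703125/7;  ∫_0^5 -90*x^5 dx = -234375;  ∫_0^5 225*x^4 dx = 140625.
  Sum: 703125/7 − 234375 + 140625 = 46875/7.
  ∫_0^5 (u')² dx = ∫_0^5 (81*x^4 - 540*x^3 + 900*x^2) dx. Term by term:
    ∫_0^5 81*x^4 dx = 50625;  ∫_0^5 -540*x^3 dx = -84375;  ∫_0^5 900*x^2 dx = 37500.
  Sum: 50625 − 84375 + 37500 = 3750.
∫_0^5 u² dx = 46875/7, so ||u||_L² = 125*sqrt(21)/7.
∫_0^5 (u')² dx = 3750, so ||u'||_L² = 25*sqrt(6).
Ratio ||u||_L² / ||u'||_L² = 5*sqrt(14)/14.
Sharp Poincaré constant on H^1_0(0, 5) is C_P = L/π = 5/π, achieved by sin(π/5·x).
A polynomial bump cannot attain the sharp Poincaré constant (only the first sine eigenfunction does), so the ratio is strictly less than C_P, consistent with ||u||_L² ≤ C_P ||u'||_L².


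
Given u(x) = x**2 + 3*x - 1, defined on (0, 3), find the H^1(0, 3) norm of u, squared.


||u||_{H^1}^2 = 3261/10

The H^1 norm (squared) on an interval (0, L) is
  ||u||_{H^1}^2 = ∫_0^L u(x)^2 dx + ∫_0^L u'(x)^2 dx.
Compute u'(x) = 2*x + 3.
Then u(x)^2 = x**4 + 6*x**3 + 7*x**2 - 6*x + 1 and u'(x)^2 = 4*x**2 + 12*x + 9.
Integrate each monomial from 0 to 3 using ∫_0^3 c·x^n dx = c·3^(n+1)/(n+1):
  ∫_0^3 u(x)^2 dx = ∫_0^3 (x^4 + 6*x^3 + 7*x^2 - 6*x + 1) dx. Term by term:
    ∫_0^3 x^4 dx = 243/5;  ∫_0^3 6*x^3 dx = 243/2;  ∫_0^3 7*x^2 dx = 63;
    ∫_0^3 -6*x dx = -27;  ∫_0^3 1 dx = 3.
  Sum: 243/5 + 243/2 + 63 − 27 + 3 = 2091/10.
  ∫_0^3 u'(x)^2 dx = ∫_0^3 (4*x^2 + 12*x + 9) dx. Term by term:
    ∫_0^3 4*x^2 dx = 36;  ∫_0^3 12*x dx = 54;  ∫_0^3 9 dx = 27.
  Sum: 36 + 54 + 27 = 117.
Adding: ||u||_{H^1}^2 = 2091/10 + 117 = 3261/10.


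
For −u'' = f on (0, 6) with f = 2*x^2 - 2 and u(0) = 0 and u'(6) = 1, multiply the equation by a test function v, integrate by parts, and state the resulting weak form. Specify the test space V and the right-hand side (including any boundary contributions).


V = {v ∈ H^1(0, 6) : v(0) = 0} (test functions vanish at x = 0 where u is specified); weak form: ∫_0^6 u'v' dx = ∫_0^6 (2*x^2 - 2) v dx + v(6) for all v ∈ V.

Multiply both sides by a test function v and integrate from 0 to 6:
  ∫_0^6 −u''(x) v(x) dx = ∫_0^6 f(x) v(x) dx.
Integrate the LHS by parts once:
  ∫_0^6 −u'' v dx = −[u'(x) v(x)]_0^6 + ∫_0^6 u'(x) v'(x) dx.
Thus ∫_0^6 u'(x) v'(x) dx = ∫_0^6 f(x) v(x) dx + [u'(x) v(x)]_0^6.
Choose V so that boundary terms are either known or forced to vanish.
Mixed BC: u(0) = 0 (Dirichlet) and u'(6) = 1 (Neumann). Define V = {v ∈ H^1(0, 6) : v(0) = 0}. Then [u' v]_0^6 = u'(6)·v(6) − u'(0)·0 = v(6).
Weak formulation: find u (satisfying any essential BC) such that ∫_0^6 u'(x) v'(x) dx = ∫_0^6 f v dx + v(6) for all v ∈ V (Dirichlet at 0 absorbed into V; Neumann datum at x = 6 contributes the boundary term).
Substituting f(x) = 2*x^2 - 2, the right-hand side is ∫_0^6 (2*x^2 - 2) v dx + v(6).


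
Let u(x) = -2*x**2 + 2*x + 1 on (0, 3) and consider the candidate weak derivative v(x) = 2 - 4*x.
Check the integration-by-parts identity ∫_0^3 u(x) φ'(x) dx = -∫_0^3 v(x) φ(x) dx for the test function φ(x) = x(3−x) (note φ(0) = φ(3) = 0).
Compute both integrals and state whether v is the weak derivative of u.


LHS = 18, RHS = 18. Yes, v = u' weakly.

u(x) = -2*x**2 + 2*x + 1, classical derivative u'(x) = 2 - 4*x.
φ(x) = x(3−x), so φ'(x) = 3 - 2*x.
Note φ(0) = φ(3) = 0, so the boundary term u·φ vanishes.
LHS = ∫_0^3 u(x) φ'(x) dx = ∫_0^3 (4*x^3 - 10*x^2 + 4*x + 3) dx. Term by term:
  ∫_0^3 4*x^3 dx = 81;  ∫_0^3 -10*x^2 dx = -90;  ∫_0^3 4*x dx = 18;
  ∫_0^3 3 dx = 9.
Sum: 81 − 90 + 18 + 9 = 18.
So LHS = 18.
∫_0^3 v(x) φ(x) dx = ∫_0^3 (4*x^3 - 14*x^2 + 6*x) dx. Term by term:
  ∫_0^3 4*x^3 dx = 81;  ∫_0^3 -14*x^2 dx = -126;  ∫_0^3 6*x dx = 27.
Sum: 81 − 126 + 27 = -18.
So RHS = -∫_0^3 v(x) φ(x) dx = 18.
LHS = RHS, so the identity holds for this test φ.
Moreover u is smooth here and v(x) = u'(x) = 2 - 4*x pointwise, so the identity holds for every test function. Hence v is the weak derivative of u.


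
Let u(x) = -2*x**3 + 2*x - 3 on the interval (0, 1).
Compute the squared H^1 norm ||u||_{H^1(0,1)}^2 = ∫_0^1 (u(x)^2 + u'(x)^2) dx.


||u||_{H^1}^2 = 998/105

The H^1 norm (squared) on an interval (0, L) is
  ||u||_{H^1}^2 = ∫_0^L u(x)^2 dx + ∫_0^L u'(x)^2 dx.
Compute u'(x) = 2 - 6*x**2.
Then u(x)^2 = 4*x**6 - 8*x**4 + 12*x**3 + 4*x**2 - 12*x + 9 and u'(x)^2 = 36*x**4 - 24*x**2 + 4.
Integrate each monomial from 0 to 1 using ∫_0^1 c·x^n dx = c·1^(n+1)/(n+1):
  ∫_0^1 u(x)^2 dx = ∫_0^1 (4*x^6 - 8*x^4 + 12*x^3 + 4*x^2 - 12*x + 9) dx. Term by term:
    ∫_0^1 4*x^6 dx = 4/7;  ∫_0^1 -8*x^4 dx = -8/5;  ∫_0^1 12*x^3 dx = 3;
    ∫_0^1 4*x^2 dx = 4/3;  ∫_0^1 -12*x dx = -6;  ∫_0^1 9 dx = 9.
  Sum: 4/7 − 8/5 + 3 + 4/3 − 6 + 9 = 662/105.
  ∫_0^1 u'(x)^2 dx = ∫_0^1 (36*x^4 - 24*x^2 + 4) dx. Term by term:
    ∫_0^1 36*x^4 dx = 36/5;  ∫_0^1 -24*x^2 dx = -8;  ∫_0^1 4 dx = 4.
  Sum: 36/5 − 8 + 4 = 16/5.
Adding: ||u||_{H^1}^2 = 662/105 + 16/5 = 998/105.


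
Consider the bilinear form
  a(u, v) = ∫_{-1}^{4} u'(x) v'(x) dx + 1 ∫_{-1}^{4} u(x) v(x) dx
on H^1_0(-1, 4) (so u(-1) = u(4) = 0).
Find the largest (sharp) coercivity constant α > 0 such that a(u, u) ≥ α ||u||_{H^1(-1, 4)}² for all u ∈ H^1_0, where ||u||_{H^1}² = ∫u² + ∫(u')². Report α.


α = 1

Coercivity of a(·,·) on H^1_0(-1, 4) means a(u, u) ≥ α ||u||_{H^1}² for every u ∈ H^1_0.
The interval has length L = 5, and Poincaré/coercivity depend only on L. Here a(u, u) = ∫(u')² + (1)·∫u².
Here c = 1 ≥ 1, so a(u,u) = ∫(u')² + c∫u² ≥ ∫(u')² + ∫u² = ||u||_{H^1}², i.e. α = 1 works. No larger α is possible: a(u,u) ≥ α||u||_{H^1}² means (1−α)∫(u')² ≥ (α−c)∫u², and for the modes u_n = sin(nπ(x−x₀)/L) (x₀ the left endpoint) one has ∫u_n²/∫(u_n')² = (L/(nπ))² → 0, so a(u_n,u_n)/||u_n||_{H^1}² → 1. Hence the optimal constant is α = 1.
Therefore α = 1.


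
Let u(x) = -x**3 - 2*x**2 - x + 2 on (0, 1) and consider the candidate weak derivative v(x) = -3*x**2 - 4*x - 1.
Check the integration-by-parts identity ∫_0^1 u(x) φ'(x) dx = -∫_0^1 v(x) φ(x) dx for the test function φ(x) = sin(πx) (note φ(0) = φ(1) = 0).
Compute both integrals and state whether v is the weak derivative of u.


LHS = -12/π^3 + 9/π, RHS = -12/π^3 + 9/π. Yes, v = u' weakly.

u(x) = -x**3 - 2*x**2 - x + 2, classical derivative u'(x) = -3*x**2 - 4*x - 1.
φ(x) = sin(πx), so φ'(x) = π*cos(π*x).
Note φ(0) = φ(1) = 0, so the boundary term u·φ vanishes.
LHS = ∫_0^1 u(x) φ'(x) dx = ∫_0^1 (-π*x^3*cos(π*x) - 2*π*x^2*cos(π*x) - π*x*cos(π*x) + 2*π*cos(π*x)) dx. Term by term:
  ∫_0^1 2*π*cos(π*x) dx = 0;  ∫_0^1 -π*x*cos(π*x) dx = 2/π;  ∫_0^1 -π*x^3*cos(π*x) dx = -12/π^3 + 3/π;
  ∫_0^1 -2*π*x^2*cos(π*x) dx = 4/π.
Sum: 0 + 2/π + -12/π^3 + 3/π + 4/π = -12/π^3 + 9/π.
So LHS = -12/π^3 + 9/π.
∫_0^1 v(x) φ(x) dx = ∫_0^1 (-3*x^2*sin(π*x) - 4*x*sin(π*x) - sin(π*x)) dx. Term by term:
  ∫_0^1 -sin(π*x) dx = -2/π;  ∫_0^1 -4*x*sin(π*x) dx = -4/π;  ∫_0^1 -3*x^2*sin(π*x) dx = -3/π + 12/π^3.
Sum: -2/π − 4/π + -3/π + 12/π^3 = -9/π + 12/π^3.
So RHS = -∫_0^1 v(x) φ(x) dx = -12/π^3 + 9/π.
LHS = RHS, so the identity holds for this test φ.
Moreover u is smooth here and v(x) = u'(x) = -3*x**2 - 4*x - 1 pointwise, so the identity holds for every test function. Hence v is the weak derivative of u.


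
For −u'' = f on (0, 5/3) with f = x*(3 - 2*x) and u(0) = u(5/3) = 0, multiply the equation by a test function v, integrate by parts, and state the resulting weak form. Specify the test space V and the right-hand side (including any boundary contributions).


V = H^1_0(0, 5/3) (so v(0) = v(5/3) = 0); weak form: ∫_0^5/3 u'v' dx = ∫_0^5/3 (x*(3 - 2*x)) v dx for all v ∈ V.

Multiply both sides by a test function v and integrate from 0 to 5/3:
  ∫_0^5/3 −u''(x) v(x) dx = ∫_0^5/3 f(x) v(x) dx.
Integrate the LHS by parts once:
  ∫_0^5/3 −u'' v dx = −[u'(x) v(x)]_0^5/3 + ∫_0^5/3 u'(x) v'(x) dx.
Thus ∫_0^5/3 u'(x) v'(x) dx = ∫_0^5/3 f(x) v(x) dx + [u'(x) v(x)]_0^5/3.
Choose V so that boundary terms are either known or forced to vanish.
u is Dirichlet: u(0) = u(5/3) = 0. Let V = H^1_0(0, 5/3); then v(0) = v(5/3) = 0, and [u' v]_0^5/3 = 0.
Weak formulation: find u (satisfying any essential BC) such that ∫_0^5/3 u'(x) v'(x) dx = ∫_0^5/3 f v dx for all v ∈ V.
Substituting f(x) = x*(3 - 2*x), the right-hand side is ∫_0^5/3 (x*(3 - 2*x)) v dx.


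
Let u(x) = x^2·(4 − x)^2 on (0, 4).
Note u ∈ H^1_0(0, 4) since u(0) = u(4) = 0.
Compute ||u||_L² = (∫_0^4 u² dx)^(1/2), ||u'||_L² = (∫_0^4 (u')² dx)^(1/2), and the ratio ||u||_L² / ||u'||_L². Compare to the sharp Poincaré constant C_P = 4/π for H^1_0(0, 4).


||u||_L² / ||u'||_L² = 2*sqrt(3)/3 < C_P = 4/π.

u(x) = x^2·(4 − x)^2, so u'(x) = 4*x*(x - 4)*(x - 2).
u(x) = x^2·(4 − x)^2 vanishes at x = 0 and x = 4, so u ∈ H^1_0(0, 4). Differentiate via the product rule and integrate the resulting polynomials term by term.
  ∫_0^4 u² dx = ∫_0^4 (x^8 - 16*x^7 + 96*x^6 - 256*x^5 + 256*x^4) dx. Term by term:
    ∫_0^4 x^8 dx = 262144/9;  ∫_0^4 -16*x^7 dx = -131072;  ∫_0^4 96*x^6 dx = 1572864/7;
    ∫_0^4 -256*x^5 dx = -524288/3;  ∫_0^4 256*x^4 dx = 262144/5.
  Sum: 262144/9 − 131072 + 1572864/7 − 524288/3 + 262144/5 = 131072/315.
  ∫_0^4 (u')² dx = ∫_0^4 (16*x^6 - 192*x^5 + 832*x^4 - 1536*x^3 + 1024*x^2) dx. Term by term:
    ∫_0^4 16*x^6 dx = 262144/7;  ∫_0^4 -192*x^5 dx = -131072;  ∫_0^4 832*x^4 dx = 851968/5;
    ∫_0^4 -1536*x^3 dx = -98304;  ∫_0^4 1024*x^2 dx = 65536/3.
  Sum: 262144/7 − 131072 + 851968/5 − 98304 + 65536/3 = 32768/105.
∫_0^4 u² dx = 131072/315, so ||u||_L² = 256*sqrt(70)/105.
∫_0^4 (u')² dx = 32768/105, so ||u'||_L² = 128*sqrt(210)/105.
Ratio ||u||_L² / ||u'||_L² = 2*sqrt(3)/3.
Sharp Poincaré constant on H^1_0(0, 4) is C_P = L/π = 4/π, achieved by sin(π/4·x).
A polynomial bump cannot attain the sharp Poincaré constant (only the first sine eigenfunction does), so the ratio is strictly less than C_P, consistent with ||u||_L² ≤ C_P ||u'||_L².


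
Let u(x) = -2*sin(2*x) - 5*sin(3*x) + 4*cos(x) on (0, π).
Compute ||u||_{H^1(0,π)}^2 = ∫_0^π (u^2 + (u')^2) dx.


||u||_{H^1(0,π)}^2 = -128/3 + 151*π

u'(x) = -4*sin(x) - 4*cos(2*x) - 15*cos(3*x).
Expand u² and (u')² and integrate term by term on (0, π), using: for integers n ≥ 1, ∫_0^π sin²(nx) dx = ∫_0^π cos²(nx) dx = π/2; for n ≠ n', ∫_0^π sin(nx)sin(n'x) dx = ∫_0^π cos(nx)cos(n'x) dx = 0; and by product-to-sum, ∫_0^π sin(nx)cos(n'x) dx = ½∫_0^π [sin((n+n')x) + sin((n−n')x)] dx, which is 0 when n+n' is even and 2n/(n²−n'²) when n+n' is odd (it need not vanish on (0, π)).
  u² squared terms: (-5)²·∫sin(3x)² dx = 25·π/2 = 25*π/2;  (-2)²·∫sin(2x)² dx = 4·π/2 = 2*π;  (4)²·∫cos(x)² dx = 16·π/2 = 8*π.
  u² cross terms: 2·(-5)·(-2)·∫sin(3x)·sin(2x) dx = 20·(0) = 0;  2·(-5)·(4)·∫sin(3x)·cos(x) dx = -40·(0) = 0;  2·(-2)·(4)·∫sin(2x)·cos(x) dx = -16·(4/3) = -64/3.
  So ∫_0^π u² dx = 25*π/2 + 2*π + 8*π + 0 + 0 − 64/3 = -64/3 + 45*π/2.
  (u')² squared terms: (-15)²·∫cos(3x)² dx = 225·π/2 = 225*π/2;  (-4)²·∫cos(2x)² dx = 16·π/2 = 8*π;  (-4)²·∫sin(x)² dx = 16·π/2 = 8*π.
  (u')² cross terms: 2·(-15)·(-4)·∫cos(3x)·cos(2x) dx = 120·(0) = 0;  2·(-15)·(-4)·∫cos(3x)·sin(x) dx = 120·(0) = 0;  2·(-4)·(-4)·∫cos(2x)·sin(x) dx = 32·(-2/3) = -64/3.
  So ∫_0^π (u')² dx = 225*π/2 + 8*π + 8*π + 0 + 0 − 64/3 = -64/3 + 257*π/2.
||u||_{H^1}^2 = (-64/3 + 45*π/2) + (-64/3 + 257*π/2) = -128/3 + 151*π.


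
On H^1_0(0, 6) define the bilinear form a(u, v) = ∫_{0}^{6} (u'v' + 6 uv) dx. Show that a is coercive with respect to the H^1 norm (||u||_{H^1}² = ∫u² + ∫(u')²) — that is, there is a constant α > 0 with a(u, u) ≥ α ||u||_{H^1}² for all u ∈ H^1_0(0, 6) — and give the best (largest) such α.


α = 1

Coercivity of a(·,·) on H^1_0(0, 6) means a(u, u) ≥ α ||u||_{H^1}² for every u ∈ H^1_0.
The interval has length L = 6, and Poincaré/coercivity depend only on L. Here a(u, u) = ∫(u')² + (6)·∫u².
Here c = 6 ≥ 1, so a(u,u) = ∫(u')² + c∫u² ≥ ∫(u')² + ∫u² = ||u||_{H^1}², i.e. α = 1 works. No larger α is possible: a(u,u) ≥ α||u||_{H^1}² means (1−α)∫(u')² ≥ (α−c)∫u², and for the modes u_n = sin(nπ(x−x₀)/L) (x₀ the left endpoint) one has ∫u_n²/∫(u_n')² = (L/(nπ))² → 0, so a(u_n,u_n)/||u_n||_{H^1}² → 1. Hence the optimal constant is α = 1.
Therefore α = 1.


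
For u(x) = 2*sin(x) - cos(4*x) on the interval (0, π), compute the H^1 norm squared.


||u||_{H^1(0,π)}^2 = 136/15 + 25*π/2

u'(x) = 4*sin(4*x) + 2*cos(x).
Expand u² and (u')² and integrate term by term on (0, π), using: for integers n ≥ 1, ∫_0^π sin²(nx) dx = ∫_0^π cos²(nx) dx = π/2; for n ≠ n', ∫_0^π sin(nx)sin(n'x) dx = ∫_0^π cos(nx)cos(n'x) dx = 0; and by product-to-sum, ∫_0^π sin(nx)cos(n'x) dx = ½∫_0^π [sin((n+n')x) + sin((n−n')x)] dx, which is 0 when n+n' is even and 2n/(n²−n'²) when n+n' is odd (it need not vanish on (0, π)).
  u² squared terms: (-1)²·∫cos(4x)² dx = 1·π/2 = π/2;  (2)²·∫sin(x)² dx = 4·π/2 = 2*π.
  u² cross terms: 2·(-1)·(2)·∫cos(4x)·sin(x) dx = -4·(-2/15) = 8/15.
  So ∫_0^π u² dx = π/2 + 2*π + 8/15 = 8/15 + 5*π/2.
  (u')² squared terms: (2)²·∫cos(x)² dx = 4·π/2 = 2*π;  (4)²·∫sin(4x)² dx = 16·π/2 = 8*π.
  (u')² cross terms: 2·(2)·(4)·∫cos(x)·sin(4x) dx = 16·(8/15) = 128/15.
  So ∫_0^π (u')² dx = 2*π + 8*π + 128/15 = 128/15 + 10*π.
||u||_{H^1}^2 = (8/15 + 5*π/2) + (128/15 + 10*π) = 136/15 + 25*π/2.


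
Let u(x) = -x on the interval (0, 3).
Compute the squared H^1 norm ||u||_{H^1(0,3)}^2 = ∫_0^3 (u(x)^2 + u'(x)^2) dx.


||u||_{H^1}^2 = 12

The H^1 norm (squared) on an interval (0, L) is
  ||u||_{H^1}^2 = ∫_0^L u(x)^2 dx + ∫_0^L u'(x)^2 dx.
Compute u'(x) = -1.
Then u(x)^2 = x**2 and u'(x)^2 = 1.
Integrate each monomial from 0 to 3 using ∫_0^3 c·x^n dx = c·3^(n+1)/(n+1):
  ∫_0^3 u(x)^2 dx = ∫_0^3 (x^2) dx. Term by term:
    ∫_0^3 x^2 dx = 9.
  ∫_0^3 u'(x)^2 dx = ∫_0^3 (1) dx. Term by term:
    ∫_0^3 1 dx = 3.
Adding: ||u||_{H^1}^2 = 9 + 3 = 12.


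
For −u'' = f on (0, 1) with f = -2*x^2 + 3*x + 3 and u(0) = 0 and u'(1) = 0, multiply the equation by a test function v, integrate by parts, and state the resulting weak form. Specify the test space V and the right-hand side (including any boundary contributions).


V = {v ∈ H^1(0, 1) : v(0) = 0} (test functions vanish at x = 0 where u is specified); weak form: ∫_0^1 u'v' dx = ∫_0^1 (-2*x^2 + 3*x + 3) v dx for all v ∈ V.

Multiply both sides by a test function v and integrate from 0 to 1:
  ∫_0^1 −u''(x) v(x) dx = ∫_0^1 f(x) v(x) dx.
Integrate the LHS by parts once:
  ∫_0^1 −u'' v dx = −[u'(x) v(x)]_0^1 + ∫_0^1 u'(x) v'(x) dx.
Thus ∫_0^1 u'(x) v'(x) dx = ∫_0^1 f(x) v(x) dx + [u'(x) v(x)]_0^1.
Choose V so that boundary terms are either known or forced to vanish.
Mixed BC: u(0) = 0 (Dirichlet) and u'(1) = 0 (Neumann). Define V = {v ∈ H^1(0, 1) : v(0) = 0}. Then [u' v]_0^1 = u'(1)·v(1) − u'(0)·0 = 0.
Weak formulation: find u (satisfying any essential BC) such that ∫_0^1 u'(x) v'(x) dx = ∫_0^1 f v dx for all v ∈ V (Dirichlet at 0 absorbed into V; the Neumann datum at x = 1 is zero, so no boundary term remains).
Substituting f(x) = -2*x^2 + 3*x + 3, the right-hand side is ∫_0^1 (-2*x^2 + 3*x + 3) v dx.


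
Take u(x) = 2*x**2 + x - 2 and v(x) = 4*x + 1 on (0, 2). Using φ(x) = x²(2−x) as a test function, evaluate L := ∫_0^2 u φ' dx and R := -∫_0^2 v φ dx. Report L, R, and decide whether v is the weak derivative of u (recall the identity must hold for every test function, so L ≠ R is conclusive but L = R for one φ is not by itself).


LHS = -116/15, RHS = -116/15. Yes, v = u' weakly.

u(x) = 2*x**2 + x - 2, classical derivative u'(x) = 4*x + 1.
φ(x) = x²(2−x), so φ'(x) = x*(4 - 3*x).
Note φ(0) = φ(2) = 0, so the boundary term u·φ vanishes.
LHS = ∫_0^2 u(x) φ'(x) dx = ∫_0^2 (-6*x^4 + 5*x^3 + 10*x^2 - 8*x) dx. Term by term:
  ∫_0^2 -6*x^4 dx = -192/5;  ∫_0^2 5*x^3 dx = 20;  ∫_0^2 10*x^2 dx = 80/3;
  ∫_0^2 -8*x dx = -16.
Sum: -192/5 + 20 + 80/3 − 16 = -116/15.
So LHS = -116/15.
∫_0^2 v(x) φ(x) dx = ∫_0^2 (-4*x^4 + 7*x^3 + 2*x^2) dx. Term by term:
  ∫_0^2 -4*x^4 dx = -128/5;  ∫_0^2 7*x^3 dx = 28;  ∫_0^2 2*x^2 dx = 16/3.
Sum: -128/5 + 28 + 16/3 = 116/15.
So RHS = -∫_0^2 v(x) φ(x) dx = -116/15.
LHS = RHS, so the identity holds for this test φ.
Moreover u is smooth here and v(x) = u'(x) = 4*x + 1 pointwise, so the identity holds for every test function. Hence v is the weak derivative of u.


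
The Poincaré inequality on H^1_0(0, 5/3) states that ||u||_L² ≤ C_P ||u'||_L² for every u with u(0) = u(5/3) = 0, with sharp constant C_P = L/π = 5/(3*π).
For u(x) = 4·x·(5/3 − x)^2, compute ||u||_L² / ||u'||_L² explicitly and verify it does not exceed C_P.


||u||_L² / ||u'||_L² = 5*sqrt(14)/42 < C_P = 5/(3*π).

u(x) = 4·x·(5/3 − x)^2, so u'(x) = 12*x^2 - 80*x/3 + 100/9.
u(x) = 4·x·(5/3 − x)^2 vanishes at x = 0 and x = 5/3, so u ∈ H^1_0(0, 5/3). Differentiate via the product rule and integrate the resulting polynomials term by term.
  ∫_0^5/3 u² dx = ∫_0^5/3 (16*x^6 - 320*x^5/3 + 800*x^4/3 - 8000*x^3/27 + 10000*x^2/81) dx. Term by term:
    ∫_0^5/3 16*x^6 dx = 1250000/15309;  ∫_0^5/3 -320*x^5/3 dx = -2500000/6561;  ∫_0^5/3 800*x^4/3 dx = 500000/729;
    ∫_0^5/3 -8000*x^3/27 dx = -1250000/2187;  ∫_0^5/3 10000*x^2/81 dx = 1250000/6561.
  Sum: 1250000/15309 − 2500000/6561 + 500000/729 − 1250000/2187 + 1250000/6561 = 250000/45927.
  ∫_0^5/3 (u')² dx = ∫_0^5/3 (144*x^4 - 640*x^3 + 8800*x^2/9 - 16000*x/27 + 10000/81) dx. Term by term:
    ∫_0^5/3 144*x^4 dx = 10000/27;  ∫_0^5/3 -640*x^3 dx = -100000/81;  ∫_0^5/3 8800*x^2/9 dx = 1100000/729;
    ∫_0^5/3 -16000*x/27 dx = -200000/243;  ∫_0^5/3 10000/81 dx = 50000/243.
  Sum: 10000/27 − 100000/81 + 1100000/729 − 200000/243 + 50000/243 = 20000/729.
∫_0^5/3 u² dx = 250000/45927, so ||u||_L² = 500*sqrt(7)/567.
∫_0^5/3 (u')² dx = 20000/729, so ||u'||_L² = 100*sqrt(2)/27.
Ratio ||u||_L² / ||u'||_L² = 5*sqrt(14)/42.
Sharp Poincaré constant on H^1_0(0, 5/3) is C_P = L/π = 5/(3*π), achieved by sin(3*π/5·x).
A polynomial bump cannot attain the sharp Poincaré constant (only the first sine eigenfunction does), so the ratio is strictly less than C_P, consistent with ||u||_L² ≤ C_P ||u'||_L².


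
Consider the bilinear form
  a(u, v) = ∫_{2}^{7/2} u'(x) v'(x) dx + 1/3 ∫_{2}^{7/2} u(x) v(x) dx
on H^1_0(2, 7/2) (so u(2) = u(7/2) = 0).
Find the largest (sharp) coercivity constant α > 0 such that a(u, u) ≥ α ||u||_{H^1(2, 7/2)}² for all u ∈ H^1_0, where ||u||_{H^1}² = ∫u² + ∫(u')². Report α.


α = (3 + 4*π^2)/(9 + 4*π^2)

Coercivity of a(·,·) on H^1_0(2, 7/2) means a(u, u) ≥ α ||u||_{H^1}² for every u ∈ H^1_0.
The interval has length L = 3/2, and Poincaré/coercivity depend only on L. Here a(u, u) = ∫(u')² + (1/3)·∫u².
Here 0 < c = 1/3 < 1. The condition a(u,u) ≥ α||u||_{H^1}² reads (1−α)∫(u')² ≥ (α−c)∫u². Any admissible α is ≤ 1 (rapidly oscillating u have ∫u²/∫(u')² → 0), and α = 1 would force 0 ≥ (1−c)∫u², impossible since c < 1; so 1−α > 0. By the sharp Poincaré inequality on H^1_0 of an interval of length L, ∫(u')² ≥ (π/L)²∫u² with equality for the first sine mode sin(π(x−x₀)/L) (x₀ the left endpoint), so the inequality holds for all u iff (1−α)(π/L)² ≥ α − c, i.e. α ≤ ((π/L)² + c)/((π/L)² + 1) = (1 + c(L/π)²)/(1 + (L/π)²). With (π/L)² = 4*π^2/9 and c = 1/3, the largest admissible constant is α = ((π/L)² + c)/((π/L)² + 1).
Simplifying, α = (3 + 4*π^2)/(9 + 4*π^2).


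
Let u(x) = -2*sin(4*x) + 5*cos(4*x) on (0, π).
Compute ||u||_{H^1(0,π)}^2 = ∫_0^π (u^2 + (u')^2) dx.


||u||_{H^1(0,π)}^2 = 493*π/2

u'(x) = -20*sin(4*x) - 8*cos(4*x).
Expand u² and (u')² and integrate term by term on (0, π), using: for integers n ≥ 1, ∫_0^π sin²(nx) dx = ∫_0^π cos²(nx) dx = π/2; for n ≠ n', ∫_0^π sin(nx)sin(n'x) dx = ∫_0^π cos(nx)cos(n'x) dx = 0; and by product-to-sum, ∫_0^π sin(nx)cos(n'x) dx = ½∫_0^π [sin((n+n')x) + sin((n−n')x)] dx, which is 0 when n+n' is even and 2n/(n²−n'²) when n+n' is odd (it need not vanish on (0, π)).
  u² squared terms: (-2)²·∫sin(4x)² dx = 4·π/2 = 2*π;  (5)²·∫cos(4x)² dx = 25·π/2 = 25*π/2.
  u² cross terms: 2·(-2)·(5)·∫sin(4x)·cos(4x) dx = -20·(0) = 0.
  So ∫_0^π u² dx = 2*π + 25*π/2 + 0 = 29*π/2.
  (u')² squared terms: (-20)²·∫sin(4x)² dx = 400·π/2 = 200*π;  (-8)²·∫cos(4x)² dx = 64·π/2 = 32*π.
  (u')² cross terms: 2·(-20)·(-8)·∫sin(4x)·cos(4x) dx = 320·(0) = 0.
  So ∫_0^π (u')² dx = 200*π + 32*π + 0 = 232*π.
||u||_{H^1}^2 = (29*π/2) + (232*π) = 493*π/2.


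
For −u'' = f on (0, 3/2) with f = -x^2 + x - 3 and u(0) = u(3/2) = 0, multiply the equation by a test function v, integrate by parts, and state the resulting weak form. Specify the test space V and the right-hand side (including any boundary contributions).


V = H^1_0(0, 3/2) (so v(0) = v(3/2) = 0); weak form: ∫_0^3/2 u'v' dx = ∫_0^3/2 (-x^2 + x - 3) v dx for all v ∈ V.

Multiply both sides by a test function v and integrate from 0 to 3/2:
  ∫_0^3/2 −u''(x) v(x) dx = ∫_0^3/2 f(x) v(x) dx.
Integrate the LHS by parts once:
  ∫_0^3/2 −u'' v dx = −[u'(x) v(x)]_0^3/2 + ∫_0^3/2 u'(x) v'(x) dx.
Thus ∫_0^3/2 u'(x) v'(x) dx = ∫_0^3/2 f(x) v(x) dx + [u'(x) v(x)]_0^3/2.
Choose V so that boundary terms are either known or forced to vanish.
u is Dirichlet: u(0) = u(3/2) = 0. Let V = H^1_0(0, 3/2); then v(0) = v(3/2) = 0, and [u' v]_0^3/2 = 0.
Weak formulation: find u (satisfying any essential BC) such that ∫_0^3/2 u'(x) v'(x) dx = ∫_0^3/2 f v dx for all v ∈ V.
Substituting f(x) = -x^2 + x - 3, the right-hand side is ∫_0^3/2 (-x^2 + x - 3) v dx.


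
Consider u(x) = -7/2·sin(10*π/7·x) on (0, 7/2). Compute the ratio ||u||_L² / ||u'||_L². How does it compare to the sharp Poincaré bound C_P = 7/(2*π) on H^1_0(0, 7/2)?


||u||_L² / ||u'||_L² = 7/(10*π) < C_P = 7/(2*π).

u(x) = -7/2·sin(10*π/7·x), so u'(x) = -5*π*cos(10*π*x/7).
Writing u(x) = A·sin(kπx/L) with A = -7/2 and k = 5, use ∫_0^L sin²(kπx/L) dx = L/2 and ∫_0^L cos²(kπx/L) dx = L/2.
u² = 49/4·sin²(10*π/7·x) and (u')² = 25*π^2·cos²(10*π/7·x), and each of sin², cos² integrates to L/2 = 7/4 over (0, 7/2).
∫_0^7/2 u² dx = 343/16, so ||u||_L² = 7*sqrt(7)/4.
∫_0^7/2 (u')² dx = 175*π^2/4, so ||u'||_L² = 5*sqrt(7)*π/2.
Ratio ||u||_L² / ||u'||_L² = 7/(10*π).
Sharp Poincaré constant on H^1_0(0, 7/2) is C_P = L/π = 7/(2*π), achieved by sin(2*π/7·x).
This is the k = 5 harmonic; the ratio L/(kπ) is strictly less than C_P = L/π, consistent with the sharp inequality ||u||_L² ≤ C_P ||u'||_L².


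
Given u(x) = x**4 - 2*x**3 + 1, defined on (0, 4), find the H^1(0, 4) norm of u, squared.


||u||_{H^1}^2 = 5648876/315

The H^1 norm (squared) on an interval (0, L) is
  ||u||_{H^1}^2 = ∫_0^L u(x)^2 dx + ∫_0^L u'(x)^2 dx.
Compute u'(x) = 4*x**3 - 6*x**2.
Then u(x)^2 = x**8 - 4*x**7 + 4*x**6 + 2*x**4 - 4*x**3 + 1 and u'(x)^2 = 16*x**6 - 48*x**5 + 36*x**4.
Integrate each monomial from 0 to 4 using ∫_0^4 c·x^n dx = c·4^(n+1)/(n+1):
  ∫_0^4 u(x)^2 dx = ∫_0^4 (x^8 - 4*x^7 + 4*x^6 + 2*x^4 - 4*x^3 + 1) dx. Term by term:
    ∫_0^4 x^8 dx = 262144/9;  ∫_0^4 -4*x^7 dx = -32768;  ∫_0^4 4*x^6 dx = 65536/7;
    ∫_0^4 2*x^4 dx = 2048/5;  ∫_0^4 -4*x^3 dx = -256;  ∫_0^4 1 dx = 4.
  Sum: 262144/9 − 32768 + 65536/7 + 2048/5 − 256 + 4 = 1851884/315.
  ∫_0^4 u'(x)^2 dx = ∫_0^4 (16*x^6 - 48*x^5 + 36*x^4) dx. Term by term:
    ∫_0^4 16*x^6 dx = 262144/7;  ∫_0^4 -48*x^5 dx = -32768;  ∫_0^4 36*x^4 dx = 36864/5.
  Sum: 262144/7 − 32768 + 36864/5 = 421888/35.
Adding: ||u||_{H^1}^2 = 1851884/315 + 421888/35 = 5648876/315.


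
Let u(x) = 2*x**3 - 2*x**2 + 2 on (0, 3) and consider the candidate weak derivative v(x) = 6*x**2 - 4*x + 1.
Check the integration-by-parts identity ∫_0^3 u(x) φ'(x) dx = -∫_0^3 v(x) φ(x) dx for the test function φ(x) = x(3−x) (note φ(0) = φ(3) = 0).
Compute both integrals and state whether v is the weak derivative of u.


LHS = -459/10, RHS = -252/5. No, v is not the weak derivative of u.

u(x) = 2*x**3 - 2*x**2 + 2, classical derivative u'(x) = 6*x**2 - 4*x.
φ(x) = x(3−x), so φ'(x) = 3 - 2*x.
Note φ(0) = φ(3) = 0, so the boundary term u·φ vanishes.
LHS = ∫_0^3 u(x) φ'(x) dx = ∫_0^3 (-4*x^4 + 10*x^3 - 6*x^2 - 4*x + 6) dx. Term by term:
  ∫_0^3 -4*x^4 dx = -972/5;  ∫_0^3 10*x^3 dx = 405/2;  ∫_0^3 -6*x^2 dx = -54;
  ∫_0^3 -4*x dx = -18;  ∫_0^3 6 dx = 18.
Sum: -972/5 + 405/2 − 54 − 18 + 18 = -459/10.
So LHS = -459/10.
∫_0^3 v(x) φ(x) dx = ∫_0^3 (-6*x^4 + 22*x^3 - 13*x^2 + 3*x) dx. Term by term:
  ∫_0^3 -6*x^4 dx = -1458/5;  ∫_0^3 22*x^3 dx = 891/2;  ∫_0^3 -13*x^2 dx = -117;
  ∫_0^3 3*x dx = 27/2.
Sum: -1458/5 + 891/2 − 117 + 27/2 = 252/5.
So RHS = -∫_0^3 v(x) φ(x) dx = -252/5.
LHS − RHS = 9/2 ≠ 0, so the identity fails.
(For a valid weak derivative the identity must hold for EVERY test function, in particular this one. The failure shows v is NOT the weak derivative of u.)
Correct weak derivative would be u'(x) = 6*x**2 - 4*x.


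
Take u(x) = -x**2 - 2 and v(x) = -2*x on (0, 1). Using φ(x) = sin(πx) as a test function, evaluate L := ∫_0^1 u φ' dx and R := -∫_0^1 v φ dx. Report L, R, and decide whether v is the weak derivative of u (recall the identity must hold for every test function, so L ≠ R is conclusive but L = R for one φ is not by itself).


LHS = 2/π, RHS = 2/π. Yes, v = u' weakly.

u(x) = -x**2 - 2, classical derivative u'(x) = -2*x.
φ(x) = sin(πx), so φ'(x) = π*cos(π*x).
Note φ(0) = φ(1) = 0, so the boundary term u·φ vanishes.
LHS = ∫_0^1 u(x) φ'(x) dx = ∫_0^1 (-π*x^2*cos(π*x) - 2*π*cos(π*x)) dx. Term by term:
  ∫_0^1 -2*π*cos(π*x) dx = 0;  ∫_0^1 -π*x^2*cos(π*x) dx = 2/π.
Sum: 0 + 2/π = 2/π.
So LHS = 2/π.
∫_0^1 v(x) φ(x) dx = ∫_0^1 (-2*x*sin(π*x)) dx. Term by term:
  ∫_0^1 -2*x*sin(π*x) dx = -2/π.
So RHS = -∫_0^1 v(x) φ(x) dx = 2/π.
LHS = RHS, so the identity holds for this test φ.
Moreover u is smooth here and v(x) = u'(x) = -2*x pointwise, so the identity holds for every test function. Hence v is the weak derivative of u.


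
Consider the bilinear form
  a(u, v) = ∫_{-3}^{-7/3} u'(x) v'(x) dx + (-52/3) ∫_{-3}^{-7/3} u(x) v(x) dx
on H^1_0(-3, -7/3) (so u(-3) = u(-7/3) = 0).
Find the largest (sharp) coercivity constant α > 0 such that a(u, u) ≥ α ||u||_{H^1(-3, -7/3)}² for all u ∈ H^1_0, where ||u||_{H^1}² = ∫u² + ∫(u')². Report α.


α = (-208 + 27*π^2)/(3*(4 + 9*π^2))

Coercivity of a(·,·) on H^1_0(-3, -7/3) means a(u, u) ≥ α ||u||_{H^1}² for every u ∈ H^1_0.
The interval has length L = 2/3, and Poincaré/coercivity depend only on L. Here a(u, u) = ∫(u')² + (-52/3)·∫u².
Here c = -52/3 < 0 with |c| < (π/L)² = 9*π^2/4, so coercivity still holds. The condition a(u,u) ≥ α||u||_{H^1}² reads (1−α)∫(u')² ≥ (α−c)∫u². Any admissible α is ≤ 1 (rapidly oscillating u have ∫u²/∫(u')² → 0), and α = 1 would force 0 ≥ (1−c)∫u², impossible since c < 1; so 1−α > 0. By the sharp Poincaré inequality on H^1_0 of an interval of length L, ∫(u')² ≥ (π/L)²∫u² with equality for the first sine mode sin(π(x−x₀)/L) (x₀ the left endpoint), so the inequality holds for all u iff (1−α)(π/L)² ≥ α − c, i.e. α ≤ ((π/L)² + c)/((π/L)² + 1) = (1 + c(L/π)²)/(1 + (L/π)²). (Direct route, valid since c ≤ 0: Poincaré gives c∫u² ≥ c(L/π)²∫(u')², so a(u,u) ≥ (1 + c(L/π)²)∫(u')², while ||u||_{H^1}² ≤ (1 + (L/π)²)∫(u')²; dividing yields the same α.) With (π/L)² = 9*π^2/4 and c = -52/3, the largest admissible constant is α = ((π/L)² + c)/((π/L)² + 1).
Simplifying, α = (-208 + 27*π^2)/(3*(4 + 9*π^2)).
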